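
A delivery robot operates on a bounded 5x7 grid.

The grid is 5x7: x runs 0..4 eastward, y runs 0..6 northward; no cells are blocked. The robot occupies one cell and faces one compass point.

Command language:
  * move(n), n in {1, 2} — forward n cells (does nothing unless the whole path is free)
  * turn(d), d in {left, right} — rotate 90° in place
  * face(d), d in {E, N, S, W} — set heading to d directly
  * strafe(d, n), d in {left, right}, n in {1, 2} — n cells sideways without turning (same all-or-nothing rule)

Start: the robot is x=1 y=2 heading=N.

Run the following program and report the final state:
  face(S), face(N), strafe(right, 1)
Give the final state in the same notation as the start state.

x=2 y=2 heading=N

start: x=1 y=2 heading=N
step 1 (face(S)): x=1 y=2 heading=S
step 2 (face(N)): x=1 y=2 heading=N
step 3 (strafe(right, 1)): x=2 y=2 heading=N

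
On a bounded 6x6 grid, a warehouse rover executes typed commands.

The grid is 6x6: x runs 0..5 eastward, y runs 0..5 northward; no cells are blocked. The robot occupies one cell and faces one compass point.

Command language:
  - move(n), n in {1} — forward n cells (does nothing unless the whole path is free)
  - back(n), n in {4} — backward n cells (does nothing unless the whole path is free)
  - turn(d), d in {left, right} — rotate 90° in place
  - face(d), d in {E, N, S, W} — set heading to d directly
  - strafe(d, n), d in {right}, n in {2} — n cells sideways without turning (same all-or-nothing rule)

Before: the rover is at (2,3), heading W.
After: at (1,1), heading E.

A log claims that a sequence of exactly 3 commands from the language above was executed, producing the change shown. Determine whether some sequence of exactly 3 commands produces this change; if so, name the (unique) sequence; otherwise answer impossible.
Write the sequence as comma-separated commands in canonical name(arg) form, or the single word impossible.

key: position moved to (1,1) AND the heading swung to E — translation plus rotation needed
start: at (2,3), heading W
t=1 move(1) ⇒ at (1,3), heading W
t=2 face(E) ⇒ at (1,3), heading E
t=3 strafe(right, 2) ⇒ at (1,1), heading E
no rival 3-sequence matches.

move(1), face(E), strafe(right, 2)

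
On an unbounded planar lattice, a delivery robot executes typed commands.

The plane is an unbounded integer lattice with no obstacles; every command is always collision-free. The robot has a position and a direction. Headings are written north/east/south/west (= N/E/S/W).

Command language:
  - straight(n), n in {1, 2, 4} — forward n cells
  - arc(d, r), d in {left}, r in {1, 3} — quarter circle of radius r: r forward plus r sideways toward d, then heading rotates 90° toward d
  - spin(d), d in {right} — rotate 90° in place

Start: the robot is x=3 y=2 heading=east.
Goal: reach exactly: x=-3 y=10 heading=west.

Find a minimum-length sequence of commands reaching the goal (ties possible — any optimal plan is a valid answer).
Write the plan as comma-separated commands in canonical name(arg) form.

arc(left, 1), straight(4), arc(left, 3), straight(4)

begin: x=3 y=2 heading=east
[1] after arc(left, 1): x=4 y=3 heading=north
[2] after straight(4): x=4 y=7 heading=north
[3] after arc(left, 3): x=1 y=10 heading=west
[4] after straight(4): x=-3 y=10 heading=west
nothing shorter than 4 reaches the goal.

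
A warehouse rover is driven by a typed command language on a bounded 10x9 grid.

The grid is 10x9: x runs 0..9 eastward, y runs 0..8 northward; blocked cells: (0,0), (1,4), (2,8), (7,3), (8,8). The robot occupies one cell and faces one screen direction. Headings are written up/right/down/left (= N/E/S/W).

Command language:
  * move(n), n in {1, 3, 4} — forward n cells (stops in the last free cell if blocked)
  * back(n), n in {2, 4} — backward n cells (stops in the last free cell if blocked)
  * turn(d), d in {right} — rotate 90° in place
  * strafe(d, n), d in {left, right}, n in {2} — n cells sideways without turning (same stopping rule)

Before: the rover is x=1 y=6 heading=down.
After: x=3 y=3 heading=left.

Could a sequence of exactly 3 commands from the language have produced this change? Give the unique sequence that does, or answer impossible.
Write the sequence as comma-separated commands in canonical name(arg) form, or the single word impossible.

strafe(left, 2), move(3), turn(right)

key: position moved to (3,3) AND the heading swung to W — translation plus rotation needed
start: x=1 y=6 heading=down
[1] after strafe(left, 2): x=3 y=6 heading=down
[2] after move(3): x=3 y=3 heading=down
[3] after turn(right): x=3 y=3 heading=left
all 512 alternatives checked — unique.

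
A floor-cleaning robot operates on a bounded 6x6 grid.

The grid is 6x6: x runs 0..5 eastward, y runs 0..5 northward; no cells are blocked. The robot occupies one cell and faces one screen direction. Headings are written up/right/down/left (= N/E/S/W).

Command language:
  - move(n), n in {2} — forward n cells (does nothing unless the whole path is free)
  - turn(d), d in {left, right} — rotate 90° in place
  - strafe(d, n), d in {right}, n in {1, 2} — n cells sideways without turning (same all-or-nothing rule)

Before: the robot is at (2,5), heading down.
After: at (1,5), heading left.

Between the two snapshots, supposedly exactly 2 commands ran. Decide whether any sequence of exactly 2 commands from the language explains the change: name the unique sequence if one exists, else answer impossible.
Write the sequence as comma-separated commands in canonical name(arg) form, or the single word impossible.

key: cell and facing (now W) both changed — the 2 commands mix motion and turning
from: at (2,5), heading down
step 1 (strafe(right, 1)): at (1,5), heading down
step 2 (turn(right)): at (1,5), heading left
no rival 2-sequence matches.

strafe(right, 1), turn(right)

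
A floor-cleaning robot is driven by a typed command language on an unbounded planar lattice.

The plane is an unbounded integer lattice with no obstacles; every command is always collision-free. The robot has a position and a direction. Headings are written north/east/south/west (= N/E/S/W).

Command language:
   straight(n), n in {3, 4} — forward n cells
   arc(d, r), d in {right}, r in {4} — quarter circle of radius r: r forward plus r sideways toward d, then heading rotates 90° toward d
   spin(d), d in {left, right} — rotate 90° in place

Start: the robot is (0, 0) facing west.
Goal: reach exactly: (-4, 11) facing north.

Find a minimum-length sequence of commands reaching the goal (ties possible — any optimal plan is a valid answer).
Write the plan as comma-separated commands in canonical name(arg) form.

arc(right, 4), straight(4), straight(3)

t0: (0, 0) facing west
step 1 (arc(right, 4)): (-4, 4) facing north
step 2 (straight(4)): (-4, 8) facing north
step 3 (straight(3)): (-4, 11) facing north
nothing shorter than 3 reaches the goal.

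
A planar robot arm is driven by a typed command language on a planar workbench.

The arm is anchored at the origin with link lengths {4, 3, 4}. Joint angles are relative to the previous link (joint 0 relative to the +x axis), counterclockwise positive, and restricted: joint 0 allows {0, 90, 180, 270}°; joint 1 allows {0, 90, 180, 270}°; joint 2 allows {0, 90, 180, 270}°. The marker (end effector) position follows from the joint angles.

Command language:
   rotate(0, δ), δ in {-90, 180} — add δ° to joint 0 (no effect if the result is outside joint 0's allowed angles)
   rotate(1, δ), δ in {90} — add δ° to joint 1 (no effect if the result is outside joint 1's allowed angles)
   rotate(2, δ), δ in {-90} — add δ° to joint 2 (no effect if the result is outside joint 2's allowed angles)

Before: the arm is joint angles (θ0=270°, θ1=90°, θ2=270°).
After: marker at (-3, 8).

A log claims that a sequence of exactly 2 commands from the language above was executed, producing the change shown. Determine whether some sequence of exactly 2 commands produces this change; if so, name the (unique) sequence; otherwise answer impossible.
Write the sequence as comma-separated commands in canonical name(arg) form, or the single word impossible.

initial: joint angles (θ0=270°, θ1=90°, θ2=270°)
1. rotate(0, -90) → joint angles (θ0=180°, θ1=90°, θ2=270°)
2. rotate(0, -90) → joint angles (θ0=90°, θ1=90°, θ2=270°)
all 16 alternatives checked — unique.

rotate(0, -90), rotate(0, -90)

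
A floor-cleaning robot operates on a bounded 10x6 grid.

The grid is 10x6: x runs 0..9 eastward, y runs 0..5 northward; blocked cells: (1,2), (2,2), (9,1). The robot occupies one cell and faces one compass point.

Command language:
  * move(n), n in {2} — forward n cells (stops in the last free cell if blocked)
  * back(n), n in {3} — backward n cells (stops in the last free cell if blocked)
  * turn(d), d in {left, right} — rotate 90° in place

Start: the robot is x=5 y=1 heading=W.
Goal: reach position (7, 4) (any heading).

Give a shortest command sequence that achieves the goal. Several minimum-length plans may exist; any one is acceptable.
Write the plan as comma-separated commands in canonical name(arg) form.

initial: x=5 y=1 heading=W
1. turn(left) → x=5 y=1 heading=S
2. back(3) → x=5 y=4 heading=S
3. turn(left) → x=5 y=4 heading=E
4. move(2) → x=7 y=4 heading=E
minimal: 4 command(s), checked below 4.

turn(left), back(3), turn(left), move(2)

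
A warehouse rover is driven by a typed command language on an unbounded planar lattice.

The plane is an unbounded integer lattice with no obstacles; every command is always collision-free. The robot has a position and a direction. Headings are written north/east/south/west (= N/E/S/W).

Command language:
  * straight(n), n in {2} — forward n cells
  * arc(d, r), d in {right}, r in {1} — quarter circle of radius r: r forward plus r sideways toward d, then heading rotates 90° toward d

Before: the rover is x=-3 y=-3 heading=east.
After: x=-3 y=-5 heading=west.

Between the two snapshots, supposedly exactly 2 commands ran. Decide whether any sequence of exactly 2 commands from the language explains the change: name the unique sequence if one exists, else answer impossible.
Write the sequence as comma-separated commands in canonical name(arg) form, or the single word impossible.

arc(right, 1), arc(right, 1)

key: cell and facing (now W) both changed — the 2 commands mix motion and turning
t0: x=-3 y=-3 heading=east
[1] after arc(right, 1): x=-2 y=-4 heading=south
[2] after arc(right, 1): x=-3 y=-5 heading=west
all 4 alternatives checked — unique.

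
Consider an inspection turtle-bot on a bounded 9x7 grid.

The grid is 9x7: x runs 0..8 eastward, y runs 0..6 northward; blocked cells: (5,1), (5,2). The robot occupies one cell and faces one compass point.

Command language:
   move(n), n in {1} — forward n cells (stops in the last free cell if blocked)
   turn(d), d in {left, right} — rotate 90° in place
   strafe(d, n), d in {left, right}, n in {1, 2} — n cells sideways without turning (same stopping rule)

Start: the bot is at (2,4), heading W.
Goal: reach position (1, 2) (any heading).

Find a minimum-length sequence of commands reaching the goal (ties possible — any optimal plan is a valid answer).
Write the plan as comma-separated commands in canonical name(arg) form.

move(1), strafe(left, 2)

start: at (2,4), heading W
1. move(1) → at (1,4), heading W
2. strafe(left, 2) → at (1,2), heading W
minimal: 2 command(s), checked below 2.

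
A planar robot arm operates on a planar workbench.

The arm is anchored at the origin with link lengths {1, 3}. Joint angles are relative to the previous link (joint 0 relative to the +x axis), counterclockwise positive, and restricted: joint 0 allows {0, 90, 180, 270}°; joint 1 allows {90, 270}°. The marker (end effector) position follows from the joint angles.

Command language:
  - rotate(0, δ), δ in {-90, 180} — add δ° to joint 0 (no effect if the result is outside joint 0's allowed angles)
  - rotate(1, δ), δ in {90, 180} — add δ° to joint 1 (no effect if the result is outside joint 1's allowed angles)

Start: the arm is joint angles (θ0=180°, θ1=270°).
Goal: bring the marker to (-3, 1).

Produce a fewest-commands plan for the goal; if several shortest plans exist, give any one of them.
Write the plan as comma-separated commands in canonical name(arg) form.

start: joint angles (θ0=180°, θ1=270°)
1. rotate(0, -90) → joint angles (θ0=90°, θ1=270°)
2. rotate(1, 180) → joint angles (θ0=90°, θ1=90°)
shorter routes all fall short; 2 is best.

rotate(0, -90), rotate(1, 180)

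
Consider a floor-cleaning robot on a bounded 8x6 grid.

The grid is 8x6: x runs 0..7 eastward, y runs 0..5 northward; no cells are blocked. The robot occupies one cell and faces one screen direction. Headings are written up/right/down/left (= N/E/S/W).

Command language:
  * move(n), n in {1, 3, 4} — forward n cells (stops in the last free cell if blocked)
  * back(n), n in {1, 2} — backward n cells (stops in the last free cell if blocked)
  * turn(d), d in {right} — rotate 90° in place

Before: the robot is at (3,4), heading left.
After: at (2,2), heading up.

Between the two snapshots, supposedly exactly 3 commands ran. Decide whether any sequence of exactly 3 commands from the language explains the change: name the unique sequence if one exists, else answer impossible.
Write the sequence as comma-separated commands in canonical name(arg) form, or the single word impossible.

move(1), turn(right), back(2)

key: cell and facing (now N) both changed — the 3 commands mix motion and turning
begin: at (3,4), heading left
t=1 move(1) ⇒ at (2,4), heading left
t=2 turn(right) ⇒ at (2,4), heading up
t=3 back(2) ⇒ at (2,2), heading up
no rival 3-sequence matches.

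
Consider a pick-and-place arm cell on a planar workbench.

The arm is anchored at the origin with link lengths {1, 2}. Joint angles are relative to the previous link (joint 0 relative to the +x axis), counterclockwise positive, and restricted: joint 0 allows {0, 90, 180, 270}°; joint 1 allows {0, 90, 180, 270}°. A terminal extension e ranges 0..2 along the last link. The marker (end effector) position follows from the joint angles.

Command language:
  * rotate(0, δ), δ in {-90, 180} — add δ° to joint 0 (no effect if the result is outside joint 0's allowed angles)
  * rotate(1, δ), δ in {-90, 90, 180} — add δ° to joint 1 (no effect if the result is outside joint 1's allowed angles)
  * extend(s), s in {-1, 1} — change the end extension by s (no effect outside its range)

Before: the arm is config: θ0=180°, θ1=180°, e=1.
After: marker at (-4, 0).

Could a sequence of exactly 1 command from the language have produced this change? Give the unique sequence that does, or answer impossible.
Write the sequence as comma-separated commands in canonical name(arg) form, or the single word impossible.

rotate(1, 180)

start: config: θ0=180°, θ1=180°, e=1
t=1 rotate(1, 180) ⇒ config: θ0=180°, θ1=0°, e=1
all 7 alternatives checked — unique.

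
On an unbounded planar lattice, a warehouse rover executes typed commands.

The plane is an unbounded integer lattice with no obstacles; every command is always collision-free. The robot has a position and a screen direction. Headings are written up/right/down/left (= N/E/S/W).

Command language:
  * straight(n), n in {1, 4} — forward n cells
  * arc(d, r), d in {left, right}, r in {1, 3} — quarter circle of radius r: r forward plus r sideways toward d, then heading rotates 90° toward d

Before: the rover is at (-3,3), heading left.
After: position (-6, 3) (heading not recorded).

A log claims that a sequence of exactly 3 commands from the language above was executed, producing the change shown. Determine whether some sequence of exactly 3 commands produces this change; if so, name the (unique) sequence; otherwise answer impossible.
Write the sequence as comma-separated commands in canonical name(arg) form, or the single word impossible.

begin: at (-3,3), heading left
step 1 (straight(1)): at (-4,3), heading left
step 2 (straight(1)): at (-5,3), heading left
step 3 (straight(1)): at (-6,3), heading left
all 216 alternatives checked — unique.

straight(1), straight(1), straight(1)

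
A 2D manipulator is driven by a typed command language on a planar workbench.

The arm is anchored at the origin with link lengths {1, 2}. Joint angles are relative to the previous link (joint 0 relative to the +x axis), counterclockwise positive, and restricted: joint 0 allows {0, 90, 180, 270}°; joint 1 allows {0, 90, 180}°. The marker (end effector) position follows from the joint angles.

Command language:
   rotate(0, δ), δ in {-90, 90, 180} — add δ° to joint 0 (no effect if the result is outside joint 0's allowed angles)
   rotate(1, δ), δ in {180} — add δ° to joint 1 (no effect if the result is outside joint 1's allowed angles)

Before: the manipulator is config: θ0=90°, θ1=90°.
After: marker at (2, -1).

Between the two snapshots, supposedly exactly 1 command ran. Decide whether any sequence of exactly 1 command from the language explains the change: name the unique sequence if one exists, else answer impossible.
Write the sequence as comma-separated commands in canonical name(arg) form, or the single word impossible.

start: config: θ0=90°, θ1=90°
step 1 (rotate(0, 180)): config: θ0=270°, θ1=90°
all 4 alternatives checked — unique.

rotate(0, 180)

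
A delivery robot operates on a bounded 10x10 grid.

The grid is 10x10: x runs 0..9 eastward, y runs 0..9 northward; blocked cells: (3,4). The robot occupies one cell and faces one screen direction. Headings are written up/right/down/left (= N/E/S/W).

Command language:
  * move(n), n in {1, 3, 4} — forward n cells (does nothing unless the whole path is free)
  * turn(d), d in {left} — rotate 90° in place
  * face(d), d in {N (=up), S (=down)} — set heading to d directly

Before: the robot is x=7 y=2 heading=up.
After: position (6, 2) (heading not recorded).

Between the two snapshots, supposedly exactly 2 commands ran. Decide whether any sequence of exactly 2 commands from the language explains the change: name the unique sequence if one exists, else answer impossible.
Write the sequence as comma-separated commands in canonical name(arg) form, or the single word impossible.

key: order matters: swapping turn(left) and move(1) lands elsewhere
from: x=7 y=2 heading=up
step 1 (turn(left)): x=7 y=2 heading=left
step 2 (move(1)): x=6 y=2 heading=left
all 36 alternatives checked — unique.

turn(left), move(1)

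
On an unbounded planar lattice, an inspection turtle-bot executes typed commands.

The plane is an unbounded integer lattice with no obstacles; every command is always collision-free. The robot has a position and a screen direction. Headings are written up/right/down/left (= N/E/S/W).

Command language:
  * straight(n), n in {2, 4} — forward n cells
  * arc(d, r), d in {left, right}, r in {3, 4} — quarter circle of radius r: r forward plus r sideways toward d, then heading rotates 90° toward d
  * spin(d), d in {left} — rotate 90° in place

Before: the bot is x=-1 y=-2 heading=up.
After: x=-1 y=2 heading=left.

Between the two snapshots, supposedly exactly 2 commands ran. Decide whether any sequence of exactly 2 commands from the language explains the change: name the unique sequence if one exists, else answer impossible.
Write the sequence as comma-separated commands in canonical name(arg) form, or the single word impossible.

straight(4), spin(left)

key: position moved to (-1,2) AND the heading swung to W — translation plus rotation needed
start: x=-1 y=-2 heading=up
1. straight(4) → x=-1 y=2 heading=up
2. spin(left) → x=-1 y=2 heading=left
uniquely the one of 49 2-step routes that fits.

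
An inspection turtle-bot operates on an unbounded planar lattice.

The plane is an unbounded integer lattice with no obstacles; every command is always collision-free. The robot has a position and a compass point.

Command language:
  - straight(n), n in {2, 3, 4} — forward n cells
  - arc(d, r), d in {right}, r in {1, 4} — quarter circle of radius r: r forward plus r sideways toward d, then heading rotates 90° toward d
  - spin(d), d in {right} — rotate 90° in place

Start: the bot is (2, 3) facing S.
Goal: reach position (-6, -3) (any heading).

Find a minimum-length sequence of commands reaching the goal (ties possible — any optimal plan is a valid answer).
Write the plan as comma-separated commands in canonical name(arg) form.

straight(2), arc(right, 4), straight(4)

t0: (2, 3) facing S
1. straight(2) → (2, 1) facing S
2. arc(right, 4) → (-2, -3) facing W
3. straight(4) → (-6, -3) facing W
minimal: 3 command(s), checked below 3.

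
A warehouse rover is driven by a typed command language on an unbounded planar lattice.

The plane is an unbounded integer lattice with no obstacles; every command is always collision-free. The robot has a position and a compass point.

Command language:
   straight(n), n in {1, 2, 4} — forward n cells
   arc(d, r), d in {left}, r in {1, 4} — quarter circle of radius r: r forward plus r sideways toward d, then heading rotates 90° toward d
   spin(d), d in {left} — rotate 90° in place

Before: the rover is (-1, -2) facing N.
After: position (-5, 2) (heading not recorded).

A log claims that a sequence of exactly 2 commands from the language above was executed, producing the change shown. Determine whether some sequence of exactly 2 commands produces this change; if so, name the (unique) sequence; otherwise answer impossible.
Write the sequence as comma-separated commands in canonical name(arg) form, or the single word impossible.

key: order matters: swapping arc(left, 4) and spin(left) lands elsewhere
t0: (-1, -2) facing N
[1] after arc(left, 4): (-5, 2) facing W
[2] after spin(left): (-5, 2) facing S
no rival 2-sequence matches.

arc(left, 4), spin(left)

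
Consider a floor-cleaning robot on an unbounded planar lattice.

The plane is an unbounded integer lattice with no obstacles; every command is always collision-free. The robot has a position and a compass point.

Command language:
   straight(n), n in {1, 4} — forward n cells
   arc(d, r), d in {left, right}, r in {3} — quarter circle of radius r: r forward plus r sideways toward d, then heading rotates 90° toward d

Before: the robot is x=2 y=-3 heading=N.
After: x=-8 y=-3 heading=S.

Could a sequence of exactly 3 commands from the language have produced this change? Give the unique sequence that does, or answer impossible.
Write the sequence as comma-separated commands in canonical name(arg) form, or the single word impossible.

key: position moved to (-8,-3) AND the heading swung to S — translation plus rotation needed
initial: x=2 y=-3 heading=N
step 1 (arc(left, 3)): x=-1 y=0 heading=W
step 2 (straight(4)): x=-5 y=0 heading=W
step 3 (arc(left, 3)): x=-8 y=-3 heading=S
no rival 3-sequence matches.

arc(left, 3), straight(4), arc(left, 3)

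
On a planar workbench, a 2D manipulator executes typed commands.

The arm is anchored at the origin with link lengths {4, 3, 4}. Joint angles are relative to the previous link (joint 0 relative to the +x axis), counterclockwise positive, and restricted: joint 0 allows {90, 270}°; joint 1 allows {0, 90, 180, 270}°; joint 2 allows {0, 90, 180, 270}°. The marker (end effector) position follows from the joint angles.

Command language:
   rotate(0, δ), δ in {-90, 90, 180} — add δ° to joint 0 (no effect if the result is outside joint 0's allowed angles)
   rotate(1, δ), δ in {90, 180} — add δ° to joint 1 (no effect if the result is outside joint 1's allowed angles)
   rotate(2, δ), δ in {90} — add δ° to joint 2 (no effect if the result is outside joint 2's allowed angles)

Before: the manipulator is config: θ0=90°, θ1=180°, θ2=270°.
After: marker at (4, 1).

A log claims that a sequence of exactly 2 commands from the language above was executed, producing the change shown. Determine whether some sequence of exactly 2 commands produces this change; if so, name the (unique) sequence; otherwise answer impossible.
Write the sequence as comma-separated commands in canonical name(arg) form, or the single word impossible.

initial: config: θ0=90°, θ1=180°, θ2=270°
[1] after rotate(2, 90): config: θ0=90°, θ1=180°, θ2=0°
[2] after rotate(2, 90): config: θ0=90°, θ1=180°, θ2=90°
uniquely the one of 36 2-step routes that fits.

rotate(2, 90), rotate(2, 90)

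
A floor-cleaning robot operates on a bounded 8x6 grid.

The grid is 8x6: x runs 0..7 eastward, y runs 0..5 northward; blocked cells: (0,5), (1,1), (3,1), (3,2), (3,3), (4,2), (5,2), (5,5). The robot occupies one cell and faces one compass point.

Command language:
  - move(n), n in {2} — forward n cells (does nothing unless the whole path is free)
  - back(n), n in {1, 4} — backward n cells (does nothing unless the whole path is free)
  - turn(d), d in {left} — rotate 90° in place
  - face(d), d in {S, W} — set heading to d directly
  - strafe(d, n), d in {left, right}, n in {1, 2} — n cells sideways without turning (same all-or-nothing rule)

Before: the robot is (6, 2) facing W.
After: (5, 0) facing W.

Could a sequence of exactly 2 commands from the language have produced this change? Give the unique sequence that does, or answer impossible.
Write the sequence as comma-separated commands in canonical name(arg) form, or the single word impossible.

checked all 2-command options: none fits.

impossible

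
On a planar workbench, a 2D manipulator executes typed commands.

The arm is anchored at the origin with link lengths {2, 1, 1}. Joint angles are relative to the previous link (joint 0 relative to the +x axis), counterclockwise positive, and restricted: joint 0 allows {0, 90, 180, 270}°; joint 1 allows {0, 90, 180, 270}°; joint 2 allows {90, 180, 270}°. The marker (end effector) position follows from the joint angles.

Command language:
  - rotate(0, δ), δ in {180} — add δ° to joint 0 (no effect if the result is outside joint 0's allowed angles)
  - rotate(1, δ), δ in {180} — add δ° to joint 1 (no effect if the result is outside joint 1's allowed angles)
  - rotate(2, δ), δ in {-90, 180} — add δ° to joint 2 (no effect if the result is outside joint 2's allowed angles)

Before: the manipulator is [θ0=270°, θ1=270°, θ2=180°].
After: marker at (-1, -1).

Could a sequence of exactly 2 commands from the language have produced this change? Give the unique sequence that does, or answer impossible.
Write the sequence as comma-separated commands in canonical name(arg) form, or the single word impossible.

rotate(2, -90), rotate(2, 180)

key: running rotate(2, 180) before rotate(2, -90) would end elsewhere — order is forced
begin: [θ0=270°, θ1=270°, θ2=180°]
t=1 rotate(2, -90) ⇒ [θ0=270°, θ1=270°, θ2=90°]
t=2 rotate(2, 180) ⇒ [θ0=270°, θ1=270°, θ2=270°]
uniquely the one of 16 2-step routes that fits.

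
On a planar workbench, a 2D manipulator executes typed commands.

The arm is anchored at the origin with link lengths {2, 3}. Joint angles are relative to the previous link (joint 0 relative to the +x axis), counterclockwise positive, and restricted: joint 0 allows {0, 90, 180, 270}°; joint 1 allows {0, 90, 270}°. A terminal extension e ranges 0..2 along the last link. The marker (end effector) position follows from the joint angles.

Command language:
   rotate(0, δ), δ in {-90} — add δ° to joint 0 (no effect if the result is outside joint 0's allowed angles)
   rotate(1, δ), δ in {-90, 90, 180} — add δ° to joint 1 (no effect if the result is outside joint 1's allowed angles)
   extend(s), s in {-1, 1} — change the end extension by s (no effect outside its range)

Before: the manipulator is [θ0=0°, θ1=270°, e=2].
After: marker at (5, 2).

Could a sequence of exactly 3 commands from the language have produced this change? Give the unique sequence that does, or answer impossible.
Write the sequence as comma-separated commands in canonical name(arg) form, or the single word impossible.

rotate(0, -90), rotate(0, -90), rotate(0, -90)

t0: [θ0=0°, θ1=270°, e=2]
step 1 (rotate(0, -90)): [θ0=270°, θ1=270°, e=2]
step 2 (rotate(0, -90)): [θ0=180°, θ1=270°, e=2]
step 3 (rotate(0, -90)): [θ0=90°, θ1=270°, e=2]
uniquely the one of 216 3-step routes that fits.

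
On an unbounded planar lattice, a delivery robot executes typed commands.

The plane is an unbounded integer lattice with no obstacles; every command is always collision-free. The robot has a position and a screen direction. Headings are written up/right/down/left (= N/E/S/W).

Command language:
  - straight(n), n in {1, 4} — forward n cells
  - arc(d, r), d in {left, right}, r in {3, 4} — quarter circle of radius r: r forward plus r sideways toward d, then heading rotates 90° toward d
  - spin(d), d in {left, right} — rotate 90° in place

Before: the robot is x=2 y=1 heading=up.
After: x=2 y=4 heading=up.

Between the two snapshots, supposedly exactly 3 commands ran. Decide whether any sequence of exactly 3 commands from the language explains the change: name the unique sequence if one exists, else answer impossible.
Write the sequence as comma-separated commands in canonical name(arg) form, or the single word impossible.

key: heading stays N — no command in the sequence turns
start: x=2 y=1 heading=up
1. straight(1) → x=2 y=2 heading=up
2. straight(1) → x=2 y=3 heading=up
3. straight(1) → x=2 y=4 heading=up
uniquely the one of 512 3-step routes that fits.

straight(1), straight(1), straight(1)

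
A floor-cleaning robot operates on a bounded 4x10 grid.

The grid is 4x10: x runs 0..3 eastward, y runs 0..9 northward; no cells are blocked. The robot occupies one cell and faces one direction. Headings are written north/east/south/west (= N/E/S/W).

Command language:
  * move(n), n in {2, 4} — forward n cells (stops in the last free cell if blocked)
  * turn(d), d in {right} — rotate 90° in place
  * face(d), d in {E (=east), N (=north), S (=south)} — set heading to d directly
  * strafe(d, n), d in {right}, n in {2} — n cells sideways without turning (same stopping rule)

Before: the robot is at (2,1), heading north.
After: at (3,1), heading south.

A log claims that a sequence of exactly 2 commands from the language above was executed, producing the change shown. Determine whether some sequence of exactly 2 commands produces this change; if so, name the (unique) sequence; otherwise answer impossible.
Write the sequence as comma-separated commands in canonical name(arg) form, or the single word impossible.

key: running face(S) before strafe(right, 2) would end elsewhere — order is forced
from: at (2,1), heading north
t=1 strafe(right, 2) ⇒ at (3,1), heading north
t=2 face(S) ⇒ at (3,1), heading south
no other 2-command option fits: unique.

strafe(right, 2), face(S)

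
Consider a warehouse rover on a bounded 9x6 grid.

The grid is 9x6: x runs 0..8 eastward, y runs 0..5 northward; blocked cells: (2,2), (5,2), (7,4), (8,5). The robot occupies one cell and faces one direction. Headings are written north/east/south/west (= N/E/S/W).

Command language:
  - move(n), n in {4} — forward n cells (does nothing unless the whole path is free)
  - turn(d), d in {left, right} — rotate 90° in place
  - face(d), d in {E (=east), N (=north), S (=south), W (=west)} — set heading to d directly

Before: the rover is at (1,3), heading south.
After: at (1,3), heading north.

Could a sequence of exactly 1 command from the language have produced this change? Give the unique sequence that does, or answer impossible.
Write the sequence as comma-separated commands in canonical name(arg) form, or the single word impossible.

face(N)

key: parked at (1,3) the whole time — nothing moves the robot
start: at (1,3), heading south
1. face(N) → at (1,3), heading north
uniquely the one of 7 1-step routes that fits.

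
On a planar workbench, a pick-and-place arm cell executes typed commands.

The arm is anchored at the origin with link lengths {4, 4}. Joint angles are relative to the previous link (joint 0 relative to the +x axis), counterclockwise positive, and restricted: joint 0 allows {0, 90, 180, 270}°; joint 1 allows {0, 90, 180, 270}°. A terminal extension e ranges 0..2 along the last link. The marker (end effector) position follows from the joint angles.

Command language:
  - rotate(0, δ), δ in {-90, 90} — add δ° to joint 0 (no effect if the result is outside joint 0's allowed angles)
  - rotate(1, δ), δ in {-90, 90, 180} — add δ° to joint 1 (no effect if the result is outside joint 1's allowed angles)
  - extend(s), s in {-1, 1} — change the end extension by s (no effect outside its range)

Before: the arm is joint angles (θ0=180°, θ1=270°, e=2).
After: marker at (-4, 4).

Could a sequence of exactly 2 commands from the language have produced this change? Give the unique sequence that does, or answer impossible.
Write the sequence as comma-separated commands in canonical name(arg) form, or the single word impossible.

extend(-1), extend(-1)

begin: joint angles (θ0=180°, θ1=270°, e=2)
[1] after extend(-1): joint angles (θ0=180°, θ1=270°, e=1)
[2] after extend(-1): joint angles (θ0=180°, θ1=270°, e=0)
no other 2-command option fits: unique.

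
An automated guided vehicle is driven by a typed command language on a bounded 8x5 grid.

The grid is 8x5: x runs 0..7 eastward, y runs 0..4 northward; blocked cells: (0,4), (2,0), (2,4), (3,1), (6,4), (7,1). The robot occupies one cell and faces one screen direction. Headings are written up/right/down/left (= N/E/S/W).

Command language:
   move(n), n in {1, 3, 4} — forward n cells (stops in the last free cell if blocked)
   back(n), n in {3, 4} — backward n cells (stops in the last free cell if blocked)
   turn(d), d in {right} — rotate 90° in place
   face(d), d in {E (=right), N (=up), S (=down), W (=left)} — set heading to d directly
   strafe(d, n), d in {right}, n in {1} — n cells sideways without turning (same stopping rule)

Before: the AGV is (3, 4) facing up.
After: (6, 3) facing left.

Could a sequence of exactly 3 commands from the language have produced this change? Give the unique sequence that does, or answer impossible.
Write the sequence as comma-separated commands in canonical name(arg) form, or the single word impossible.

every 3-command combo misses the target.

impossible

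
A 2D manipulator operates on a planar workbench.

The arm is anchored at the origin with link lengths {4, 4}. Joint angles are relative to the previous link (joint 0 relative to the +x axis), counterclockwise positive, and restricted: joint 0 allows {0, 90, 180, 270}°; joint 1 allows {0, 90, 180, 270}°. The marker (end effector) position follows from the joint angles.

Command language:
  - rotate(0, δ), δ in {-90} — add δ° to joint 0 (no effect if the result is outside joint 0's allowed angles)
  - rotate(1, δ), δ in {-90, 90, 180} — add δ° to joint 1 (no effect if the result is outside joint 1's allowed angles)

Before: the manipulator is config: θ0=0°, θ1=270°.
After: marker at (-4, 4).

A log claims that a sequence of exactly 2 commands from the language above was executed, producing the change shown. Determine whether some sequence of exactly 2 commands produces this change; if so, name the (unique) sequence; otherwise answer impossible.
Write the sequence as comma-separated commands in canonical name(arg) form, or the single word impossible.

from: config: θ0=0°, θ1=270°
step 1 (rotate(0, -90)): config: θ0=270°, θ1=270°
step 2 (rotate(0, -90)): config: θ0=180°, θ1=270°
uniquely the one of 16 2-step routes that fits.

rotate(0, -90), rotate(0, -90)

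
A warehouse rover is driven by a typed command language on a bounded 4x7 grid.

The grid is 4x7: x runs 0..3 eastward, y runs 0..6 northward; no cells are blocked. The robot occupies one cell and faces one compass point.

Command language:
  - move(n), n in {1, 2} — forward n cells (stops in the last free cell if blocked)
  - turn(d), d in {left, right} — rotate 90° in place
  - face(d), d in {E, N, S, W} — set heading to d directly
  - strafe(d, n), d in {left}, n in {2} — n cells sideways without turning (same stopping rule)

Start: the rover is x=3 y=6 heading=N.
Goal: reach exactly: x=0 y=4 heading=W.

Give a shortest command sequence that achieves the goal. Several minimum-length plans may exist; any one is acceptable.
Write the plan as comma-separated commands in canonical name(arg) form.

strafe(left, 2), strafe(left, 2), face(W), strafe(left, 2)

begin: x=3 y=6 heading=N
1. strafe(left, 2) → x=1 y=6 heading=N
2. strafe(left, 2) → x=0 y=6 heading=N
3. face(W) → x=0 y=6 heading=W
4. strafe(left, 2) → x=0 y=4 heading=W
shorter routes all fall short; 4 is best.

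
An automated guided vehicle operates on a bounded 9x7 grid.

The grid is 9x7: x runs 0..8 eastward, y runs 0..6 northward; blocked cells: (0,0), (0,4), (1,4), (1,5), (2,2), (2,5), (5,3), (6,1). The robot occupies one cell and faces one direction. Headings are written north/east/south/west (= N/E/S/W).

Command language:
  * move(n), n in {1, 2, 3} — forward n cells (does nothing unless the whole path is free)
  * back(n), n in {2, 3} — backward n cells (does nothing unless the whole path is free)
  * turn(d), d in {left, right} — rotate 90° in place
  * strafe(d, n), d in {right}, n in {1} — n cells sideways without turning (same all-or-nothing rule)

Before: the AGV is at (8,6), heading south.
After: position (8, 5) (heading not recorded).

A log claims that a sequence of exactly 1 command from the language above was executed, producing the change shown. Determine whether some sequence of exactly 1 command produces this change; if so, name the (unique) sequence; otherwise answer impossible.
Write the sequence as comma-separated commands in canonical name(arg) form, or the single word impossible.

move(1)

initial: at (8,6), heading south
1. move(1) → at (8,5), heading south
no rival 1-sequence matches.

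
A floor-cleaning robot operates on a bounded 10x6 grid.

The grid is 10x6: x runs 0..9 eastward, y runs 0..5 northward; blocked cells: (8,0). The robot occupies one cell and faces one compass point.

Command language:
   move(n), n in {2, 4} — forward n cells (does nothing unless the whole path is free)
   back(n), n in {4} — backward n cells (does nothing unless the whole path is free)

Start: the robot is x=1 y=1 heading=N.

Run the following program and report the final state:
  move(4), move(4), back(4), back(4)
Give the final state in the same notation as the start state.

initial: x=1 y=1 heading=N
1. move(4) → x=1 y=5 heading=N
2. move(4) → x=1 y=5 heading=N
3. back(4) → x=1 y=1 heading=N
4. back(4) → x=1 y=1 heading=N

x=1 y=1 heading=N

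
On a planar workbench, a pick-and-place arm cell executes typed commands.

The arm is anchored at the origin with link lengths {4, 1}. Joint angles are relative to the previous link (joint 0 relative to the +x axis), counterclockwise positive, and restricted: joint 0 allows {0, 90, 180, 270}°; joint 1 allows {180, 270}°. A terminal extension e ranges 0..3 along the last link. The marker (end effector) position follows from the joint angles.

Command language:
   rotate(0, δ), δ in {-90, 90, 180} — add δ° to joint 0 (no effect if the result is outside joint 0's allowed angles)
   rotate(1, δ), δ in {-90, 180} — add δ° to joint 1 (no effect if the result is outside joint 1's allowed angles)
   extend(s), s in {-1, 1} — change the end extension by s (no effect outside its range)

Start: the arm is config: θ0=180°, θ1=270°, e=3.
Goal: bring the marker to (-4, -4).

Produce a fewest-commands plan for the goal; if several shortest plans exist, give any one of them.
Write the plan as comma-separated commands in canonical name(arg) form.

from: config: θ0=180°, θ1=270°, e=3
1. rotate(0, 90) → config: θ0=270°, θ1=270°, e=3
shorter routes all fall short; 1 is best.

rotate(0, 90)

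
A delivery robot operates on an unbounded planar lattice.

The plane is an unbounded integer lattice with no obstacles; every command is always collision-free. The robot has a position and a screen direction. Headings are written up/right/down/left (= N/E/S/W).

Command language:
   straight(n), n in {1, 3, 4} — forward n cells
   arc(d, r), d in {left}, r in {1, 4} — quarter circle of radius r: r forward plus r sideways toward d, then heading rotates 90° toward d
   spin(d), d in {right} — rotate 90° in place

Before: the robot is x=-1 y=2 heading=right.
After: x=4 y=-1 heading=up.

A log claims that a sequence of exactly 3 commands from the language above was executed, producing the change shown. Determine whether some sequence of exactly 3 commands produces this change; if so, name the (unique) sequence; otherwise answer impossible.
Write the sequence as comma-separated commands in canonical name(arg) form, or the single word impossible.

spin(right), arc(left, 4), arc(left, 1)

key: running arc(left, 1) before spin(right) would end elsewhere — order is forced
from: x=-1 y=2 heading=right
1. spin(right) → x=-1 y=2 heading=down
2. arc(left, 4) → x=3 y=-2 heading=right
3. arc(left, 1) → x=4 y=-1 heading=up
uniquely the one of 216 3-step routes that fits.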